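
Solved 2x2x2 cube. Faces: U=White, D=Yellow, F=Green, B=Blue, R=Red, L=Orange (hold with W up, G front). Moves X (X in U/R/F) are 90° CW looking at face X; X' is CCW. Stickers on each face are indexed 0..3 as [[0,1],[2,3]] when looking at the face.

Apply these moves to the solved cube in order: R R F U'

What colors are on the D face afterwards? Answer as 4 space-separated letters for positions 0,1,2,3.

Answer: R R Y W

Derivation:
After move 1 (R): R=RRRR U=WGWG F=GYGY D=YBYB B=WBWB
After move 2 (R): R=RRRR U=WYWY F=GBGB D=YWYW B=GBGB
After move 3 (F): F=GGBB U=WYOO R=WRYR D=RRYW L=OYOW
After move 4 (U'): U=YOWO F=OYBB R=GGYR B=WRGB L=GBOW
Query: D face = RRYW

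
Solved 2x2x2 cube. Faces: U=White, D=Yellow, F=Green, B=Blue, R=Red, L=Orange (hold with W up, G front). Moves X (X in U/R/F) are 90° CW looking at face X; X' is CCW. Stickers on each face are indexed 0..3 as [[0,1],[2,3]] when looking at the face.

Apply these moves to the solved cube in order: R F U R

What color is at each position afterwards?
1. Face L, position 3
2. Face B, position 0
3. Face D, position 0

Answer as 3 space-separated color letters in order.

After move 1 (R): R=RRRR U=WGWG F=GYGY D=YBYB B=WBWB
After move 2 (F): F=GGYY U=WGOO R=WRGR D=RRYB L=OYOB
After move 3 (U): U=OWOG F=WRYY R=WBGR B=OYWB L=GGOB
After move 4 (R): R=GWRB U=OROY F=WRYB D=RWYO B=GYWB
Query 1: L[3] = B
Query 2: B[0] = G
Query 3: D[0] = R

Answer: B G R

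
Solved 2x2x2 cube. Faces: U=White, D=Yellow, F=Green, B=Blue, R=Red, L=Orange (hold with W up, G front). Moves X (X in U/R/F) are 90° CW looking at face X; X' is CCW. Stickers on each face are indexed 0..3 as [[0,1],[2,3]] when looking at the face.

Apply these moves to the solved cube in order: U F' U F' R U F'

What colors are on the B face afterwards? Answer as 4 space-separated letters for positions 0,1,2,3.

After move 1 (U): U=WWWW F=RRGG R=BBRR B=OOBB L=GGOO
After move 2 (F'): F=RGRG U=WWBR R=YBYR D=GOYY L=GWOW
After move 3 (U): U=BWRW F=YBRG R=OOYR B=GWBB L=RGOW
After move 4 (F'): F=BGYR U=BWOY R=OOGR D=GWYY L=RWOR
After move 5 (R): R=GORO U=BGOR F=BWYY D=GBYG B=YWWB
After move 6 (U): U=OBRG F=GOYY R=YWRO B=RWWB L=BWOR
After move 7 (F'): F=OYGY U=OBYR R=BWGO D=WRYG L=BGOR
Query: B face = RWWB

Answer: R W W B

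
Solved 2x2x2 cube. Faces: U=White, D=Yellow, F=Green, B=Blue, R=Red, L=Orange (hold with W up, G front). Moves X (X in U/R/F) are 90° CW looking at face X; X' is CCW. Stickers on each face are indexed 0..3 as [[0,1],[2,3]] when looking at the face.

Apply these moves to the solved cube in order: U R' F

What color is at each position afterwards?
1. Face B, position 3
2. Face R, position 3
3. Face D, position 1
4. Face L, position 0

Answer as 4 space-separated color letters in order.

Answer: B R B G

Derivation:
After move 1 (U): U=WWWW F=RRGG R=BBRR B=OOBB L=GGOO
After move 2 (R'): R=BRBR U=WBWO F=RWGW D=YRYG B=YOYB
After move 3 (F): F=GRWW U=WBOG R=WROR D=BBYG L=GYOR
Query 1: B[3] = B
Query 2: R[3] = R
Query 3: D[1] = B
Query 4: L[0] = G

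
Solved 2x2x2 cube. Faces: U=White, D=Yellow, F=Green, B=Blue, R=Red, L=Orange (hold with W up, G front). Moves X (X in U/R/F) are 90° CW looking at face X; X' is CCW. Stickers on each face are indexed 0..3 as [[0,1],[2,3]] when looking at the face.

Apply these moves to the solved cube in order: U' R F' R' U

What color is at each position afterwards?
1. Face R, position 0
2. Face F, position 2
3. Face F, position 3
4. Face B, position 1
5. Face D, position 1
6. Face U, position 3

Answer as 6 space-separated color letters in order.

After move 1 (U'): U=WWWW F=OOGG R=GGRR B=RRBB L=BBOO
After move 2 (R): R=RGRG U=WOWG F=OYGY D=YBYR B=WRWB
After move 3 (F'): F=YYOG U=WORR R=BGYG D=BOYR L=BGOW
After move 4 (R'): R=GGBY U=WWRW F=YOOR D=BYYG B=RROB
After move 5 (U): U=RWWW F=GGOR R=RRBY B=BGOB L=YOOW
Query 1: R[0] = R
Query 2: F[2] = O
Query 3: F[3] = R
Query 4: B[1] = G
Query 5: D[1] = Y
Query 6: U[3] = W

Answer: R O R G Y W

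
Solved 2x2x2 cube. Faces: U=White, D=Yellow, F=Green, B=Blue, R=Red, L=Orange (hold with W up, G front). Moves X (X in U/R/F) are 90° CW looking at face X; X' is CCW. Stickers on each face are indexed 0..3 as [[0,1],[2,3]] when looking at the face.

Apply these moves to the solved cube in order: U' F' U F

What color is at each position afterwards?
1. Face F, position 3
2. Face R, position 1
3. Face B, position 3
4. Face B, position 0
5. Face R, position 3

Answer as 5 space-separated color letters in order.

Answer: G R B B R

Derivation:
After move 1 (U'): U=WWWW F=OOGG R=GGRR B=RRBB L=BBOO
After move 2 (F'): F=OGOG U=WWGR R=YGYR D=BOYY L=BWOW
After move 3 (U): U=GWRW F=YGOG R=RRYR B=BWBB L=OGOW
After move 4 (F): F=OYGG U=GWWG R=RRWR D=YRYY L=OBOO
Query 1: F[3] = G
Query 2: R[1] = R
Query 3: B[3] = B
Query 4: B[0] = B
Query 5: R[3] = R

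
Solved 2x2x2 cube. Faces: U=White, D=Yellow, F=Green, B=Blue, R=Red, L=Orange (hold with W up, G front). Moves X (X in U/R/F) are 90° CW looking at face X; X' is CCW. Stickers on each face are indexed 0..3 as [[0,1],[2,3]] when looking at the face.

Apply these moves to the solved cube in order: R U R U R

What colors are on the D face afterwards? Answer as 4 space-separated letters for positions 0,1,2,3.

After move 1 (R): R=RRRR U=WGWG F=GYGY D=YBYB B=WBWB
After move 2 (U): U=WWGG F=RRGY R=WBRR B=OOWB L=GYOO
After move 3 (R): R=RWRB U=WRGY F=RBGB D=YWYO B=GOWB
After move 4 (U): U=GWYR F=RWGB R=GORB B=GYWB L=RBOO
After move 5 (R): R=RGBO U=GWYB F=RWGO D=YWYG B=RYWB
Query: D face = YWYG

Answer: Y W Y G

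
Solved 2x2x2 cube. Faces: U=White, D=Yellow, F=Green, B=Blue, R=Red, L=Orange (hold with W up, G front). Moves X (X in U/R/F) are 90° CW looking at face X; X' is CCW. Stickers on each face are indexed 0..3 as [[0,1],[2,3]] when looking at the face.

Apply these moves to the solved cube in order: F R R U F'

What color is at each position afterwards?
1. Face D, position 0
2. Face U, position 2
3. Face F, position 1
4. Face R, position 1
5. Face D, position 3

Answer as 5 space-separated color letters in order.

After move 1 (F): F=GGGG U=WWOO R=WRWR D=RRYY L=OYOY
After move 2 (R): R=WWRR U=WGOG F=GRGY D=RBYB B=OBWB
After move 3 (R): R=RWRW U=WROY F=GBGB D=RWYO B=GBGB
After move 4 (U): U=OWYR F=RWGB R=GBRW B=OYGB L=GBOY
After move 5 (F'): F=WBRG U=OWGR R=WBRW D=BYYO L=GROY
Query 1: D[0] = B
Query 2: U[2] = G
Query 3: F[1] = B
Query 4: R[1] = B
Query 5: D[3] = O

Answer: B G B B O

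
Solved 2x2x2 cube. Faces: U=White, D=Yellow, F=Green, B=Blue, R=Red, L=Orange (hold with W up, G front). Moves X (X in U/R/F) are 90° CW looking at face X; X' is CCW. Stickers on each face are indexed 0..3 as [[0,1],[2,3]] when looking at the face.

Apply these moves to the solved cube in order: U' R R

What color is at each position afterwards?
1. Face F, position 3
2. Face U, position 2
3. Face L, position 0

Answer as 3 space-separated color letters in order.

Answer: R W B

Derivation:
After move 1 (U'): U=WWWW F=OOGG R=GGRR B=RRBB L=BBOO
After move 2 (R): R=RGRG U=WOWG F=OYGY D=YBYR B=WRWB
After move 3 (R): R=RRGG U=WYWY F=OBGR D=YWYW B=GROB
Query 1: F[3] = R
Query 2: U[2] = W
Query 3: L[0] = B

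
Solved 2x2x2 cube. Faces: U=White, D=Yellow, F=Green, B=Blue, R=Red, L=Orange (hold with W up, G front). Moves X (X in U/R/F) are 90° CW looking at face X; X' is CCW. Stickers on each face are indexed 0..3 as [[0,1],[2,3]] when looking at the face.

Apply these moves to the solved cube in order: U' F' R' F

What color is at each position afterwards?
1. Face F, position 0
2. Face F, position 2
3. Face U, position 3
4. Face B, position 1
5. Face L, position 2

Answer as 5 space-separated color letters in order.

After move 1 (U'): U=WWWW F=OOGG R=GGRR B=RRBB L=BBOO
After move 2 (F'): F=OGOG U=WWGR R=YGYR D=BOYY L=BWOW
After move 3 (R'): R=GRYY U=WBGR F=OWOR D=BGYG B=YROB
After move 4 (F): F=OORW U=WBWW R=GRRY D=YGYG L=BBOG
Query 1: F[0] = O
Query 2: F[2] = R
Query 3: U[3] = W
Query 4: B[1] = R
Query 5: L[2] = O

Answer: O R W R O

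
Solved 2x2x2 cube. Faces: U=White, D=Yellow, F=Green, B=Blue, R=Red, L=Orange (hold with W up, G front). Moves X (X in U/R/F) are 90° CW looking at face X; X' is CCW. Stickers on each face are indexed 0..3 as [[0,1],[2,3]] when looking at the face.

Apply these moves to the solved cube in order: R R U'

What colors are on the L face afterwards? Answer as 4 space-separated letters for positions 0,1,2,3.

Answer: G B O O

Derivation:
After move 1 (R): R=RRRR U=WGWG F=GYGY D=YBYB B=WBWB
After move 2 (R): R=RRRR U=WYWY F=GBGB D=YWYW B=GBGB
After move 3 (U'): U=YYWW F=OOGB R=GBRR B=RRGB L=GBOO
Query: L face = GBOO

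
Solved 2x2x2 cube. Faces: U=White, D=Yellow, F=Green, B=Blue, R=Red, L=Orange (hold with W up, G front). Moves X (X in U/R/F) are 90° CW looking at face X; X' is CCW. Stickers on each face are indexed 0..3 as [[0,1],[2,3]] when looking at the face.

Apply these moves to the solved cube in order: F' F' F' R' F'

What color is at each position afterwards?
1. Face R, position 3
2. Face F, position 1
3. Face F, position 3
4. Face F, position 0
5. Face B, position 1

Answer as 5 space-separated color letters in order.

Answer: W O G W B

Derivation:
After move 1 (F'): F=GGGG U=WWRR R=YRYR D=OOYY L=OWOW
After move 2 (F'): F=GGGG U=WWYY R=OROR D=WWYY L=OROR
After move 3 (F'): F=GGGG U=WWOO R=WRWR D=RRYY L=OYOY
After move 4 (R'): R=RRWW U=WBOB F=GWGO D=RGYG B=YBRB
After move 5 (F'): F=WOGG U=WBRW R=GRRW D=YYYG L=OBOO
Query 1: R[3] = W
Query 2: F[1] = O
Query 3: F[3] = G
Query 4: F[0] = W
Query 5: B[1] = B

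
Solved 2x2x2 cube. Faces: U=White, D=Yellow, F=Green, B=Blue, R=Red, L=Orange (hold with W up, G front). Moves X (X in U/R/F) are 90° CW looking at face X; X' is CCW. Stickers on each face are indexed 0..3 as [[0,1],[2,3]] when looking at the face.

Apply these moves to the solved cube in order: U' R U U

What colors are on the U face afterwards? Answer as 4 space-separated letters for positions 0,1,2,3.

Answer: G W O W

Derivation:
After move 1 (U'): U=WWWW F=OOGG R=GGRR B=RRBB L=BBOO
After move 2 (R): R=RGRG U=WOWG F=OYGY D=YBYR B=WRWB
After move 3 (U): U=WWGO F=RGGY R=WRRG B=BBWB L=OYOO
After move 4 (U): U=GWOW F=WRGY R=BBRG B=OYWB L=RGOO
Query: U face = GWOW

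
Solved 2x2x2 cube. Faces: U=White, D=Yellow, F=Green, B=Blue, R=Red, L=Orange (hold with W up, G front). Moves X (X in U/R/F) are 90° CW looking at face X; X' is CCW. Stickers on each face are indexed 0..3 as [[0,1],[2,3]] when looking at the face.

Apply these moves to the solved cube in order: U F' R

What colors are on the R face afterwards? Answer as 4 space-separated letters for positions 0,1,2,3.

Answer: Y Y R B

Derivation:
After move 1 (U): U=WWWW F=RRGG R=BBRR B=OOBB L=GGOO
After move 2 (F'): F=RGRG U=WWBR R=YBYR D=GOYY L=GWOW
After move 3 (R): R=YYRB U=WGBG F=RORY D=GBYO B=ROWB
Query: R face = YYRB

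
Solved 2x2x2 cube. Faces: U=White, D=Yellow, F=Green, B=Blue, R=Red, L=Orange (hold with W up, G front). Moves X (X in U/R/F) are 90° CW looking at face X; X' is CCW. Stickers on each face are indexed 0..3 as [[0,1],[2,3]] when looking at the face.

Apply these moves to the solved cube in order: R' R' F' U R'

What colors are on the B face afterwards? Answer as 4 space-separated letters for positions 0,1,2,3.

After move 1 (R'): R=RRRR U=WBWB F=GWGW D=YGYG B=YBYB
After move 2 (R'): R=RRRR U=WYWY F=GBGB D=YWYW B=GBGB
After move 3 (F'): F=BBGG U=WYRR R=WRYR D=OOYW L=OYOW
After move 4 (U): U=RWRY F=WRGG R=GBYR B=OYGB L=BBOW
After move 5 (R'): R=BRGY U=RGRO F=WWGY D=ORYG B=WYOB
Query: B face = WYOB

Answer: W Y O B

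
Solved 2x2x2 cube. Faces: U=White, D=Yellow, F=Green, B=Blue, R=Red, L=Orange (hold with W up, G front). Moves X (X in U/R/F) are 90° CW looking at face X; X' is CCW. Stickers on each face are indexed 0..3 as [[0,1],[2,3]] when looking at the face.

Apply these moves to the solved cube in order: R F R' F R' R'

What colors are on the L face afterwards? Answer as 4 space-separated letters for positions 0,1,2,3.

After move 1 (R): R=RRRR U=WGWG F=GYGY D=YBYB B=WBWB
After move 2 (F): F=GGYY U=WGOO R=WRGR D=RRYB L=OYOB
After move 3 (R'): R=RRWG U=WWOW F=GGYO D=RGYY B=BBRB
After move 4 (F): F=YGOG U=WWBY R=ORWG D=WRYY L=OROG
After move 5 (R'): R=RGOW U=WRBB F=YWOY D=WGYG B=YBRB
After move 6 (R'): R=GWRO U=WRBY F=YROB D=WWYY B=GBGB
Query: L face = OROG

Answer: O R O G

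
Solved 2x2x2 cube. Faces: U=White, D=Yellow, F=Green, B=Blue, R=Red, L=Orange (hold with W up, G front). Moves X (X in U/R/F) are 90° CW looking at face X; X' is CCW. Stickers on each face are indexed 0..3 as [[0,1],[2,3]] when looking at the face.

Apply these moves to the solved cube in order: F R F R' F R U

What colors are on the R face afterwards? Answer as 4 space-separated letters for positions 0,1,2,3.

Answer: R B G R

Derivation:
After move 1 (F): F=GGGG U=WWOO R=WRWR D=RRYY L=OYOY
After move 2 (R): R=WWRR U=WGOG F=GRGY D=RBYB B=OBWB
After move 3 (F): F=GGYR U=WGYY R=OWGR D=RWYB L=OROB
After move 4 (R'): R=WROG U=WWYO F=GGYY D=RGYR B=BBWB
After move 5 (F): F=YGYG U=WWBR R=YROG D=OWYR L=OROG
After move 6 (R): R=OYGR U=WGBG F=YWYR D=OWYB B=RBWB
After move 7 (U): U=BWGG F=OYYR R=RBGR B=ORWB L=YWOG
Query: R face = RBGR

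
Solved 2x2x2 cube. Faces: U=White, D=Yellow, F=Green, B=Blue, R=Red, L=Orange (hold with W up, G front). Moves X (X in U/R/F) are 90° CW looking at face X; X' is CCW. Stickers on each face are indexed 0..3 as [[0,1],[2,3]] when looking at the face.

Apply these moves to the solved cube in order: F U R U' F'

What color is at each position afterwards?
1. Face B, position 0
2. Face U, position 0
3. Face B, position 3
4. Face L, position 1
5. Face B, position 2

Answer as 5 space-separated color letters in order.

Answer: W R B O W

Derivation:
After move 1 (F): F=GGGG U=WWOO R=WRWR D=RRYY L=OYOY
After move 2 (U): U=OWOW F=WRGG R=BBWR B=OYBB L=GGOY
After move 3 (R): R=WBRB U=OROG F=WRGY D=RBYO B=WYWB
After move 4 (U'): U=RGOO F=GGGY R=WRRB B=WBWB L=WYOY
After move 5 (F'): F=GYGG U=RGWR R=BRRB D=YYYO L=WOOO
Query 1: B[0] = W
Query 2: U[0] = R
Query 3: B[3] = B
Query 4: L[1] = O
Query 5: B[2] = W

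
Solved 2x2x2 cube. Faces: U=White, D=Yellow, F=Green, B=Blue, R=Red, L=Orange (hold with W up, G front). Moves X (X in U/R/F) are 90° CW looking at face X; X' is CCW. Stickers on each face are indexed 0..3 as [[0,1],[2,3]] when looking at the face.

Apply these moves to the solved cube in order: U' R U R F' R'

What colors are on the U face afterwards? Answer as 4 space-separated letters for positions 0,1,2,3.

After move 1 (U'): U=WWWW F=OOGG R=GGRR B=RRBB L=BBOO
After move 2 (R): R=RGRG U=WOWG F=OYGY D=YBYR B=WRWB
After move 3 (U): U=WWGO F=RGGY R=WRRG B=BBWB L=OYOO
After move 4 (R): R=RWGR U=WGGY F=RBGR D=YWYB B=OBWB
After move 5 (F'): F=BRRG U=WGRG R=WWYR D=YOYB L=OYOG
After move 6 (R'): R=WRWY U=WWRO F=BGRG D=YRYG B=BBOB
Query: U face = WWRO

Answer: W W R O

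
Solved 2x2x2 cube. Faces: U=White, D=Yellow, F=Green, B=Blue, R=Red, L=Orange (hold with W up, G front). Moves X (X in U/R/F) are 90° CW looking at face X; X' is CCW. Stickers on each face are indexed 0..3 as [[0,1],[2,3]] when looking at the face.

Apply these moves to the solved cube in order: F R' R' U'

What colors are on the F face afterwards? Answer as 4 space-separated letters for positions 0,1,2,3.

After move 1 (F): F=GGGG U=WWOO R=WRWR D=RRYY L=OYOY
After move 2 (R'): R=RRWW U=WBOB F=GWGO D=RGYG B=YBRB
After move 3 (R'): R=RWRW U=WROY F=GBGB D=RWYO B=GBGB
After move 4 (U'): U=RYWO F=OYGB R=GBRW B=RWGB L=GBOY
Query: F face = OYGB

Answer: O Y G B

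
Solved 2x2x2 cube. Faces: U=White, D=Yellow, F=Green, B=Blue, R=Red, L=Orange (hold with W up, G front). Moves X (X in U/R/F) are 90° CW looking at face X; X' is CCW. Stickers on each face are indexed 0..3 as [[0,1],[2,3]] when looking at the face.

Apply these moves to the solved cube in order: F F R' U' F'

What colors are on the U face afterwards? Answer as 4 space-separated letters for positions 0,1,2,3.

After move 1 (F): F=GGGG U=WWOO R=WRWR D=RRYY L=OYOY
After move 2 (F): F=GGGG U=WWYY R=OROR D=WWYY L=OROR
After move 3 (R'): R=RROO U=WBYB F=GWGY D=WGYG B=YBWB
After move 4 (U'): U=BBWY F=ORGY R=GWOO B=RRWB L=YBOR
After move 5 (F'): F=RYOG U=BBGO R=GWWO D=BRYG L=YYOW
Query: U face = BBGO

Answer: B B G O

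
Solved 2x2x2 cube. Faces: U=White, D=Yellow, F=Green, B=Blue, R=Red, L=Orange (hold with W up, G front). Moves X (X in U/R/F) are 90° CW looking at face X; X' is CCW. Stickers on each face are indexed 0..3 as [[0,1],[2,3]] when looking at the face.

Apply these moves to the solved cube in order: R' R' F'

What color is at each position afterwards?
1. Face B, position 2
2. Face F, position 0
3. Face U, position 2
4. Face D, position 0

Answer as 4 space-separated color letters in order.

After move 1 (R'): R=RRRR U=WBWB F=GWGW D=YGYG B=YBYB
After move 2 (R'): R=RRRR U=WYWY F=GBGB D=YWYW B=GBGB
After move 3 (F'): F=BBGG U=WYRR R=WRYR D=OOYW L=OYOW
Query 1: B[2] = G
Query 2: F[0] = B
Query 3: U[2] = R
Query 4: D[0] = O

Answer: G B R O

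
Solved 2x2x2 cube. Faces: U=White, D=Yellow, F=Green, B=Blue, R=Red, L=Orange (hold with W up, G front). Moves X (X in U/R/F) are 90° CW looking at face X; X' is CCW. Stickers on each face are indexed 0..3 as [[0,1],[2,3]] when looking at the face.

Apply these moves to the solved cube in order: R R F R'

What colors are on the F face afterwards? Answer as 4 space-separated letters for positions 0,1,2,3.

Answer: G Y B O

Derivation:
After move 1 (R): R=RRRR U=WGWG F=GYGY D=YBYB B=WBWB
After move 2 (R): R=RRRR U=WYWY F=GBGB D=YWYW B=GBGB
After move 3 (F): F=GGBB U=WYOO R=WRYR D=RRYW L=OYOW
After move 4 (R'): R=RRWY U=WGOG F=GYBO D=RGYB B=WBRB
Query: F face = GYBO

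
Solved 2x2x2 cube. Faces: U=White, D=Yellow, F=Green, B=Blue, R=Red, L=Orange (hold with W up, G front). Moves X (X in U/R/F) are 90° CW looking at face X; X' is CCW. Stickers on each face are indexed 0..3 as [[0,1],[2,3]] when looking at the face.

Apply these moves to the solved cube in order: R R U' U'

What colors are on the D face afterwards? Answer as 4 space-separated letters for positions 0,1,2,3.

After move 1 (R): R=RRRR U=WGWG F=GYGY D=YBYB B=WBWB
After move 2 (R): R=RRRR U=WYWY F=GBGB D=YWYW B=GBGB
After move 3 (U'): U=YYWW F=OOGB R=GBRR B=RRGB L=GBOO
After move 4 (U'): U=YWYW F=GBGB R=OORR B=GBGB L=RROO
Query: D face = YWYW

Answer: Y W Y W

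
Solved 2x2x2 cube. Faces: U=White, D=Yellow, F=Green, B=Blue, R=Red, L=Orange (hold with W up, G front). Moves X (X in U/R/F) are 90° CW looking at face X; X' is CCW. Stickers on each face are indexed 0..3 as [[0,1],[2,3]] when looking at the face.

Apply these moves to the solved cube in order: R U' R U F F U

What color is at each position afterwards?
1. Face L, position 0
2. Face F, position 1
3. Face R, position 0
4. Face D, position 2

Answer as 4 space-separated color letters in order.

Answer: B R W Y

Derivation:
After move 1 (R): R=RRRR U=WGWG F=GYGY D=YBYB B=WBWB
After move 2 (U'): U=GGWW F=OOGY R=GYRR B=RRWB L=WBOO
After move 3 (R): R=RGRY U=GOWY F=OBGB D=YWYR B=WRGB
After move 4 (U): U=WGYO F=RGGB R=WRRY B=WBGB L=OBOO
After move 5 (F): F=GRBG U=WGOB R=YROY D=RWYR L=OYOW
After move 6 (F): F=BGGR U=WGWY R=ORBY D=OYYR L=OROW
After move 7 (U): U=WWYG F=ORGR R=WBBY B=ORGB L=BGOW
Query 1: L[0] = B
Query 2: F[1] = R
Query 3: R[0] = W
Query 4: D[2] = Y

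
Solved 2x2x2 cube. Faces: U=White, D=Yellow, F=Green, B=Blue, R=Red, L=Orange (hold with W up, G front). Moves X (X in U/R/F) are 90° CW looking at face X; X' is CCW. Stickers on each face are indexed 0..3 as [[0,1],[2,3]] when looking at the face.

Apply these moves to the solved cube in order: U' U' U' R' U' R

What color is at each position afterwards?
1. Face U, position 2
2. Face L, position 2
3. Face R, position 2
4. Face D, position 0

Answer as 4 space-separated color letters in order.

After move 1 (U'): U=WWWW F=OOGG R=GGRR B=RRBB L=BBOO
After move 2 (U'): U=WWWW F=BBGG R=OORR B=GGBB L=RROO
After move 3 (U'): U=WWWW F=RRGG R=BBRR B=OOBB L=GGOO
After move 4 (R'): R=BRBR U=WBWO F=RWGW D=YRYG B=YOYB
After move 5 (U'): U=BOWW F=GGGW R=RWBR B=BRYB L=YOOO
After move 6 (R): R=BRRW U=BGWW F=GRGG D=YYYB B=WROB
Query 1: U[2] = W
Query 2: L[2] = O
Query 3: R[2] = R
Query 4: D[0] = Y

Answer: W O R Y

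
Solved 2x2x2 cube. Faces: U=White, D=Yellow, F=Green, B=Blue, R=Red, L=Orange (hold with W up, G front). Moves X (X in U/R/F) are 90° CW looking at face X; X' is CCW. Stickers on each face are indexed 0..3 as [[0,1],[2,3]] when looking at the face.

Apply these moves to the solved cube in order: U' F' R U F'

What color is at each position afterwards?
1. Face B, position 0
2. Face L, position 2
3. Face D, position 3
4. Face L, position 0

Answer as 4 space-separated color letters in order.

Answer: B O R O

Derivation:
After move 1 (U'): U=WWWW F=OOGG R=GGRR B=RRBB L=BBOO
After move 2 (F'): F=OGOG U=WWGR R=YGYR D=BOYY L=BWOW
After move 3 (R): R=YYRG U=WGGG F=OOOY D=BBYR B=RRWB
After move 4 (U): U=GWGG F=YYOY R=RRRG B=BWWB L=OOOW
After move 5 (F'): F=YYYO U=GWRR R=BRBG D=OWYR L=OGOG
Query 1: B[0] = B
Query 2: L[2] = O
Query 3: D[3] = R
Query 4: L[0] = O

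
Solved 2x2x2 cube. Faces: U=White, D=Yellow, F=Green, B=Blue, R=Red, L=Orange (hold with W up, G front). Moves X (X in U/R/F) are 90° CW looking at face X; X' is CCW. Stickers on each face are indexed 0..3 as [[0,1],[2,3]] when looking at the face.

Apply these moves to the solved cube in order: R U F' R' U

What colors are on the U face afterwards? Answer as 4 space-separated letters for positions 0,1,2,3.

Answer: W W O W

Derivation:
After move 1 (R): R=RRRR U=WGWG F=GYGY D=YBYB B=WBWB
After move 2 (U): U=WWGG F=RRGY R=WBRR B=OOWB L=GYOO
After move 3 (F'): F=RYRG U=WWWR R=BBYR D=YOYB L=GGOG
After move 4 (R'): R=BRBY U=WWWO F=RWRR D=YYYG B=BOOB
After move 5 (U): U=WWOW F=BRRR R=BOBY B=GGOB L=RWOG
Query: U face = WWOW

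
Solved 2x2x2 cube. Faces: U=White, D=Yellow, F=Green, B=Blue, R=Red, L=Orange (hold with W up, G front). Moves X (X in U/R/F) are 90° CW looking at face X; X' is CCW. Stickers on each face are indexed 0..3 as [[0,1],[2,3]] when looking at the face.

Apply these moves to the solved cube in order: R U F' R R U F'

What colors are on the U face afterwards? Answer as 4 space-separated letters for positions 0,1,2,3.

After move 1 (R): R=RRRR U=WGWG F=GYGY D=YBYB B=WBWB
After move 2 (U): U=WWGG F=RRGY R=WBRR B=OOWB L=GYOO
After move 3 (F'): F=RYRG U=WWWR R=BBYR D=YOYB L=GGOG
After move 4 (R): R=YBRB U=WYWG F=RORB D=YWYO B=ROWB
After move 5 (R): R=RYBB U=WOWB F=RWRO D=YWYR B=GOYB
After move 6 (U): U=WWBO F=RYRO R=GOBB B=GGYB L=RWOG
After move 7 (F'): F=YORR U=WWGB R=WOYB D=WGYR L=ROOB
Query: U face = WWGB

Answer: W W G B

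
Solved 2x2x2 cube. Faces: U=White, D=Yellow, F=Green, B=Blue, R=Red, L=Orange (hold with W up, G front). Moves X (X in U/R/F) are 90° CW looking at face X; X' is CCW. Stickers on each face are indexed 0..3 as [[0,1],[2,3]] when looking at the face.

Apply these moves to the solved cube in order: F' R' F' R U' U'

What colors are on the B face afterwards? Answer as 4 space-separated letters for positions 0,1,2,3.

Answer: W W B B

Derivation:
After move 1 (F'): F=GGGG U=WWRR R=YRYR D=OOYY L=OWOW
After move 2 (R'): R=RRYY U=WBRB F=GWGR D=OGYG B=YBOB
After move 3 (F'): F=WRGG U=WBRY R=GROY D=WWYG L=OBOR
After move 4 (R): R=OGYR U=WRRG F=WWGG D=WOYY B=YBBB
After move 5 (U'): U=RGWR F=OBGG R=WWYR B=OGBB L=YBOR
After move 6 (U'): U=GRRW F=YBGG R=OBYR B=WWBB L=OGOR
Query: B face = WWBB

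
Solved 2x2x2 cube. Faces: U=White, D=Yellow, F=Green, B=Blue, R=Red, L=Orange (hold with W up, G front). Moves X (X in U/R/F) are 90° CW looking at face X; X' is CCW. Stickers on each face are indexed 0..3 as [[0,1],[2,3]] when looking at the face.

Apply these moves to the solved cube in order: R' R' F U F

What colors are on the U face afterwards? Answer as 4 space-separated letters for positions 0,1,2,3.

After move 1 (R'): R=RRRR U=WBWB F=GWGW D=YGYG B=YBYB
After move 2 (R'): R=RRRR U=WYWY F=GBGB D=YWYW B=GBGB
After move 3 (F): F=GGBB U=WYOO R=WRYR D=RRYW L=OYOW
After move 4 (U): U=OWOY F=WRBB R=GBYR B=OYGB L=GGOW
After move 5 (F): F=BWBR U=OWWG R=OBYR D=YGYW L=GROR
Query: U face = OWWG

Answer: O W W G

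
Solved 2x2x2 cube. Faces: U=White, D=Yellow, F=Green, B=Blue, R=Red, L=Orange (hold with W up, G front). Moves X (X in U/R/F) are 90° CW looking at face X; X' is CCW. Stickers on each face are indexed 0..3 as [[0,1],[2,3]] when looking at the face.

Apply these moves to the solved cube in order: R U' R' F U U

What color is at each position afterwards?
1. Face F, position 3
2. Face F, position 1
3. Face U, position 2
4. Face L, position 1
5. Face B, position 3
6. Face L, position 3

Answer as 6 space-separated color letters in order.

After move 1 (R): R=RRRR U=WGWG F=GYGY D=YBYB B=WBWB
After move 2 (U'): U=GGWW F=OOGY R=GYRR B=RRWB L=WBOO
After move 3 (R'): R=YRGR U=GWWR F=OGGW D=YOYY B=BRBB
After move 4 (F): F=GOWG U=GWOB R=WRRR D=GYYY L=WYOO
After move 5 (U): U=OGBW F=WRWG R=BRRR B=WYBB L=GOOO
After move 6 (U): U=BOWG F=BRWG R=WYRR B=GOBB L=WROO
Query 1: F[3] = G
Query 2: F[1] = R
Query 3: U[2] = W
Query 4: L[1] = R
Query 5: B[3] = B
Query 6: L[3] = O

Answer: G R W R B O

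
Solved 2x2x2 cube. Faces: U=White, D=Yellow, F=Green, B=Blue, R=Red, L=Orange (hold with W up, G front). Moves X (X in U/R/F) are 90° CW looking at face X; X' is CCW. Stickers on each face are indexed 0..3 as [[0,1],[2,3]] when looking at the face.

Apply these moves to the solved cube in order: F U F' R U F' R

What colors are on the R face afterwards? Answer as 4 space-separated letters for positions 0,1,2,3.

Answer: G B B Y

Derivation:
After move 1 (F): F=GGGG U=WWOO R=WRWR D=RRYY L=OYOY
After move 2 (U): U=OWOW F=WRGG R=BBWR B=OYBB L=GGOY
After move 3 (F'): F=RGWG U=OWBW R=RBRR D=GYYY L=GWOO
After move 4 (R): R=RRRB U=OGBG F=RYWY D=GBYO B=WYWB
After move 5 (U): U=BOGG F=RRWY R=WYRB B=GWWB L=RYOO
After move 6 (F'): F=RYRW U=BOWR R=BYGB D=YOYO L=RGOG
After move 7 (R): R=GBBY U=BYWW F=RORO D=YWYG B=RWOB
Query: R face = GBBY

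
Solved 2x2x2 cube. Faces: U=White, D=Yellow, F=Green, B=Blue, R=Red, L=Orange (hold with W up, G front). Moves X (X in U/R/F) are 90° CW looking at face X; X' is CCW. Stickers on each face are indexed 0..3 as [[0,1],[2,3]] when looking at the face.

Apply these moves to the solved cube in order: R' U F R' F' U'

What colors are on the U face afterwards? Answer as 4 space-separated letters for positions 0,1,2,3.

Answer: Y B W B

Derivation:
After move 1 (R'): R=RRRR U=WBWB F=GWGW D=YGYG B=YBYB
After move 2 (U): U=WWBB F=RRGW R=YBRR B=OOYB L=GWOO
After move 3 (F): F=GRWR U=WWOW R=BBBR D=RYYG L=GYOG
After move 4 (R'): R=BRBB U=WYOO F=GWWW D=RRYR B=GOYB
After move 5 (F'): F=WWGW U=WYBB R=RRRB D=YGYR L=GOOO
After move 6 (U'): U=YBWB F=GOGW R=WWRB B=RRYB L=GOOO
Query: U face = YBWB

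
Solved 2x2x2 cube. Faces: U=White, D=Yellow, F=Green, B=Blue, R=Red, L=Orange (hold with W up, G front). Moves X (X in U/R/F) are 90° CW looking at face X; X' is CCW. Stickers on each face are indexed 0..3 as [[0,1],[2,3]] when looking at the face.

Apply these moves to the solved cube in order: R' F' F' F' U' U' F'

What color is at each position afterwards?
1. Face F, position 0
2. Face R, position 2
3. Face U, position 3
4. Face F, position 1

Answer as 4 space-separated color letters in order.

After move 1 (R'): R=RRRR U=WBWB F=GWGW D=YGYG B=YBYB
After move 2 (F'): F=WWGG U=WBRR R=GRYR D=OOYG L=OBOW
After move 3 (F'): F=WGWG U=WBGY R=OROR D=BWYG L=OROR
After move 4 (F'): F=GGWW U=WBOO R=WRBR D=RRYG L=OYOG
After move 5 (U'): U=BOWO F=OYWW R=GGBR B=WRYB L=YBOG
After move 6 (U'): U=OOBW F=YBWW R=OYBR B=GGYB L=WROG
After move 7 (F'): F=BWYW U=OOOB R=RYRR D=RGYG L=WWOB
Query 1: F[0] = B
Query 2: R[2] = R
Query 3: U[3] = B
Query 4: F[1] = W

Answer: B R B W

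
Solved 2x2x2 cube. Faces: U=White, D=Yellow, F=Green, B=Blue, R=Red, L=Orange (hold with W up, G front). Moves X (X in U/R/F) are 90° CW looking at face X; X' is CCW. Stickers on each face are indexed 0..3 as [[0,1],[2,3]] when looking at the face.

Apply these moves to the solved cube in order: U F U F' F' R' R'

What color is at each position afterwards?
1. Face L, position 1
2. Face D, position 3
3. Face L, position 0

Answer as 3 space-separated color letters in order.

Answer: W R G

Derivation:
After move 1 (U): U=WWWW F=RRGG R=BBRR B=OOBB L=GGOO
After move 2 (F): F=GRGR U=WWOG R=WBWR D=RBYY L=GYOY
After move 3 (U): U=OWGW F=WBGR R=OOWR B=GYBB L=GROY
After move 4 (F'): F=BRWG U=OWOW R=BORR D=RYYY L=GWOG
After move 5 (F'): F=RGBW U=OWBR R=YORR D=WGYY L=GWOO
After move 6 (R'): R=ORYR U=OBBG F=RWBR D=WGYW B=YYGB
After move 7 (R'): R=RROY U=OGBY F=RBBG D=WWYR B=WYGB
Query 1: L[1] = W
Query 2: D[3] = R
Query 3: L[0] = G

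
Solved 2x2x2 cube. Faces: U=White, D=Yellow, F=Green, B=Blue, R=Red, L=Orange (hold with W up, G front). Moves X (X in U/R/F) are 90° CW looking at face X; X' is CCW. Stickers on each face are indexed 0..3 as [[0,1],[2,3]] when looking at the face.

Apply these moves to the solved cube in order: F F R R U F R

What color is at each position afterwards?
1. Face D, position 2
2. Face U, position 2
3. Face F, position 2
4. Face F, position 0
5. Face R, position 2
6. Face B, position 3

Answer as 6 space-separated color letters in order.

After move 1 (F): F=GGGG U=WWOO R=WRWR D=RRYY L=OYOY
After move 2 (F): F=GGGG U=WWYY R=OROR D=WWYY L=OROR
After move 3 (R): R=OORR U=WGYG F=GWGY D=WBYB B=YBWB
After move 4 (R): R=RORO U=WWYY F=GBGB D=WWYY B=GBGB
After move 5 (U): U=YWYW F=ROGB R=GBRO B=ORGB L=GBOR
After move 6 (F): F=GRBO U=YWRB R=YBWO D=RGYY L=GWOW
After move 7 (R): R=WYOB U=YRRO F=GGBY D=RGYO B=BRWB
Query 1: D[2] = Y
Query 2: U[2] = R
Query 3: F[2] = B
Query 4: F[0] = G
Query 5: R[2] = O
Query 6: B[3] = B

Answer: Y R B G O B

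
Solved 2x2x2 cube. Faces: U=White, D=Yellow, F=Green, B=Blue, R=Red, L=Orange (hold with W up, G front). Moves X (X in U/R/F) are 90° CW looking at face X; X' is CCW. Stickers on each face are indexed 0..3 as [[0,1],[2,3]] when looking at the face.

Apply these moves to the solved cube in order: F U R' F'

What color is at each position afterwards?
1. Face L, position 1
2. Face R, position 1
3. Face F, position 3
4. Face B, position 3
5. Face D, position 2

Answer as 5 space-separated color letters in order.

Answer: O R G B Y

Derivation:
After move 1 (F): F=GGGG U=WWOO R=WRWR D=RRYY L=OYOY
After move 2 (U): U=OWOW F=WRGG R=BBWR B=OYBB L=GGOY
After move 3 (R'): R=BRBW U=OBOO F=WWGW D=RRYG B=YYRB
After move 4 (F'): F=WWWG U=OBBB R=RRRW D=GYYG L=GOOO
Query 1: L[1] = O
Query 2: R[1] = R
Query 3: F[3] = G
Query 4: B[3] = B
Query 5: D[2] = Y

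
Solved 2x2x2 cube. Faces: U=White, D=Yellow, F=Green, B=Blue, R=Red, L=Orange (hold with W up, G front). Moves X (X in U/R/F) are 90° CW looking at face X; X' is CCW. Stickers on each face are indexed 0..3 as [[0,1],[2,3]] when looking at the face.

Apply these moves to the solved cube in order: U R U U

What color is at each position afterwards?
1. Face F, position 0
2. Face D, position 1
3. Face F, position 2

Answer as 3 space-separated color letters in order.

Answer: W B G

Derivation:
After move 1 (U): U=WWWW F=RRGG R=BBRR B=OOBB L=GGOO
After move 2 (R): R=RBRB U=WRWG F=RYGY D=YBYO B=WOWB
After move 3 (U): U=WWGR F=RBGY R=WORB B=GGWB L=RYOO
After move 4 (U): U=GWRW F=WOGY R=GGRB B=RYWB L=RBOO
Query 1: F[0] = W
Query 2: D[1] = B
Query 3: F[2] = G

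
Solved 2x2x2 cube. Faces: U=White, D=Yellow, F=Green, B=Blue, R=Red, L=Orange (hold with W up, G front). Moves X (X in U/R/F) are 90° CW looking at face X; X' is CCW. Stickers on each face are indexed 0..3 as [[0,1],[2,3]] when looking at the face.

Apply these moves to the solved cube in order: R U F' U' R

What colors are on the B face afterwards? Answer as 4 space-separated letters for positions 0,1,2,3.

Answer: W B R B

Derivation:
After move 1 (R): R=RRRR U=WGWG F=GYGY D=YBYB B=WBWB
After move 2 (U): U=WWGG F=RRGY R=WBRR B=OOWB L=GYOO
After move 3 (F'): F=RYRG U=WWWR R=BBYR D=YOYB L=GGOG
After move 4 (U'): U=WRWW F=GGRG R=RYYR B=BBWB L=OOOG
After move 5 (R): R=YRRY U=WGWG F=GORB D=YWYB B=WBRB
Query: B face = WBRB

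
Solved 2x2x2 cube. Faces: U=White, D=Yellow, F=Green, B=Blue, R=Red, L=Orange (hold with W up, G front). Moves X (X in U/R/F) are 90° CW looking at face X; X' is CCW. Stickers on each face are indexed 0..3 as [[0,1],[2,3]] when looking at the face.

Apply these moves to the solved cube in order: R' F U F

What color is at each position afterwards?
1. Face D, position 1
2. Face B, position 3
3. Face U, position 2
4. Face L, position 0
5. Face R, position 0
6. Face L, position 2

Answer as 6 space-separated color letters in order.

After move 1 (R'): R=RRRR U=WBWB F=GWGW D=YGYG B=YBYB
After move 2 (F): F=GGWW U=WBOO R=WRBR D=RRYG L=OYOG
After move 3 (U): U=OWOB F=WRWW R=YBBR B=OYYB L=GGOG
After move 4 (F): F=WWWR U=OWGG R=OBBR D=BYYG L=GROR
Query 1: D[1] = Y
Query 2: B[3] = B
Query 3: U[2] = G
Query 4: L[0] = G
Query 5: R[0] = O
Query 6: L[2] = O

Answer: Y B G G O O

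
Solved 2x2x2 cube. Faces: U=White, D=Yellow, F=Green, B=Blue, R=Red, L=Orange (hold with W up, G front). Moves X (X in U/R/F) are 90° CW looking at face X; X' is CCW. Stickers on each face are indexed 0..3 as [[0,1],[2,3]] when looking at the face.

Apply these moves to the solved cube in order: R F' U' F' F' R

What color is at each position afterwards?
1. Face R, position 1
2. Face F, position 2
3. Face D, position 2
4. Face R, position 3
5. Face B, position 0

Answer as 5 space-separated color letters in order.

Answer: W G Y Y O

Derivation:
After move 1 (R): R=RRRR U=WGWG F=GYGY D=YBYB B=WBWB
After move 2 (F'): F=YYGG U=WGRR R=BRYR D=OOYB L=OGOW
After move 3 (U'): U=GRWR F=OGGG R=YYYR B=BRWB L=WBOW
After move 4 (F'): F=GGOG U=GRYY R=OYOR D=BWYB L=WROW
After move 5 (F'): F=GGGO U=GROO R=WYBR D=RWYB L=WYOY
After move 6 (R): R=BWRY U=GGOO F=GWGB D=RWYB B=ORRB
Query 1: R[1] = W
Query 2: F[2] = G
Query 3: D[2] = Y
Query 4: R[3] = Y
Query 5: B[0] = O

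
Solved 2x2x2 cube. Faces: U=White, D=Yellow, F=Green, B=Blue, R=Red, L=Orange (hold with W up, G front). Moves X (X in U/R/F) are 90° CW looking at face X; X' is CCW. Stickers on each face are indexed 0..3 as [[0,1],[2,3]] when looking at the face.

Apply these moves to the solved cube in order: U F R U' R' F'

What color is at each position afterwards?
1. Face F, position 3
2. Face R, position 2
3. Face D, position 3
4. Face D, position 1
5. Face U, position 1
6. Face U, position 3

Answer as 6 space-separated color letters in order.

After move 1 (U): U=WWWW F=RRGG R=BBRR B=OOBB L=GGOO
After move 2 (F): F=GRGR U=WWOG R=WBWR D=RBYY L=GYOY
After move 3 (R): R=WWRB U=WROR F=GBGY D=RBYO B=GOWB
After move 4 (U'): U=RRWO F=GYGY R=GBRB B=WWWB L=GOOY
After move 5 (R'): R=BBGR U=RWWW F=GRGO D=RYYY B=OWBB
After move 6 (F'): F=ROGG U=RWBG R=YBRR D=OYYY L=GWOW
Query 1: F[3] = G
Query 2: R[2] = R
Query 3: D[3] = Y
Query 4: D[1] = Y
Query 5: U[1] = W
Query 6: U[3] = G

Answer: G R Y Y W G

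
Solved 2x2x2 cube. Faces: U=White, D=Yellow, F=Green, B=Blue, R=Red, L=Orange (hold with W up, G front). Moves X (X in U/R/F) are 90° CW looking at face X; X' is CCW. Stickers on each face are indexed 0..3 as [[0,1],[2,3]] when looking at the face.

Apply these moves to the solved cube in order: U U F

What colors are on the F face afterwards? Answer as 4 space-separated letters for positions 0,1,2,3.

After move 1 (U): U=WWWW F=RRGG R=BBRR B=OOBB L=GGOO
After move 2 (U): U=WWWW F=BBGG R=OORR B=GGBB L=RROO
After move 3 (F): F=GBGB U=WWOR R=WOWR D=ROYY L=RYOY
Query: F face = GBGB

Answer: G B G B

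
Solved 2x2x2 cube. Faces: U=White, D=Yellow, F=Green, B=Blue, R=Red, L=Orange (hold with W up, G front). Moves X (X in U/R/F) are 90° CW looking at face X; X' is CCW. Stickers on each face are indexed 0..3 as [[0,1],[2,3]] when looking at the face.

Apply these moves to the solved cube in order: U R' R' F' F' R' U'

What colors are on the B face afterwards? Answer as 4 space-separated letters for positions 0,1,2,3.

Answer: R B W B

Derivation:
After move 1 (U): U=WWWW F=RRGG R=BBRR B=OOBB L=GGOO
After move 2 (R'): R=BRBR U=WBWO F=RWGW D=YRYG B=YOYB
After move 3 (R'): R=RRBB U=WYWY F=RBGO D=YWYW B=GORB
After move 4 (F'): F=BORG U=WYRB R=WRYB D=GOYW L=GYOW
After move 5 (F'): F=OGBR U=WYWY R=ORGB D=YWYW L=GBOR
After move 6 (R'): R=RBOG U=WRWG F=OYBY D=YGYR B=WOWB
After move 7 (U'): U=RGWW F=GBBY R=OYOG B=RBWB L=WOOR
Query: B face = RBWB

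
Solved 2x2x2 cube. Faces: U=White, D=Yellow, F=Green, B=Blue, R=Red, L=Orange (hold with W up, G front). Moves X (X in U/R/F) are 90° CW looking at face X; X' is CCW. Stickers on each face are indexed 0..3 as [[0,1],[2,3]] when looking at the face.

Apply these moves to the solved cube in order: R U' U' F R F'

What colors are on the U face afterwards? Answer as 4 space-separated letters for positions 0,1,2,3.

Answer: G W W R

Derivation:
After move 1 (R): R=RRRR U=WGWG F=GYGY D=YBYB B=WBWB
After move 2 (U'): U=GGWW F=OOGY R=GYRR B=RRWB L=WBOO
After move 3 (U'): U=GWGW F=WBGY R=OORR B=GYWB L=RROO
After move 4 (F): F=GWYB U=GWOR R=GOWR D=ROYB L=RYOB
After move 5 (R): R=WGRO U=GWOB F=GOYB D=RWYG B=RYWB
After move 6 (F'): F=OBGY U=GWWR R=WGRO D=YBYG L=RBOO
Query: U face = GWWR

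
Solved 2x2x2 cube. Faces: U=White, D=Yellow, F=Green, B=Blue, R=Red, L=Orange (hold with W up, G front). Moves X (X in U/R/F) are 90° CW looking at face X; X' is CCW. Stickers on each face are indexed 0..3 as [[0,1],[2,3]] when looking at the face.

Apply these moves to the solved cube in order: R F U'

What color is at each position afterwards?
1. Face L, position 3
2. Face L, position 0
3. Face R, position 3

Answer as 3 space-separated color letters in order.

Answer: B W R

Derivation:
After move 1 (R): R=RRRR U=WGWG F=GYGY D=YBYB B=WBWB
After move 2 (F): F=GGYY U=WGOO R=WRGR D=RRYB L=OYOB
After move 3 (U'): U=GOWO F=OYYY R=GGGR B=WRWB L=WBOB
Query 1: L[3] = B
Query 2: L[0] = W
Query 3: R[3] = R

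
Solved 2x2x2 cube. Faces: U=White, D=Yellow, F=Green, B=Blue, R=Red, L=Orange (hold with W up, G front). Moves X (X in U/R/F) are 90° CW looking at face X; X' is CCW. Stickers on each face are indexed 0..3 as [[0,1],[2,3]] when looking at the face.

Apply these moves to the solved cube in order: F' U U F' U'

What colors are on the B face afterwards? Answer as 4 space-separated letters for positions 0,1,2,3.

After move 1 (F'): F=GGGG U=WWRR R=YRYR D=OOYY L=OWOW
After move 2 (U): U=RWRW F=YRGG R=BBYR B=OWBB L=GGOW
After move 3 (U): U=RRWW F=BBGG R=OWYR B=GGBB L=YROW
After move 4 (F'): F=BGBG U=RROY R=OWOR D=RWYY L=YWOW
After move 5 (U'): U=RYRO F=YWBG R=BGOR B=OWBB L=GGOW
Query: B face = OWBB

Answer: O W B B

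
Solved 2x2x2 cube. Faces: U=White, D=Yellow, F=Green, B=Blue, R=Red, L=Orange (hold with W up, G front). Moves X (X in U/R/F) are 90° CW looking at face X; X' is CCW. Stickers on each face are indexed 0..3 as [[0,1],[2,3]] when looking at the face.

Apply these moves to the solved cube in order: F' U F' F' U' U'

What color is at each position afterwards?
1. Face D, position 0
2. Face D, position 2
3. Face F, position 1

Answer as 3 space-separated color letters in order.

Answer: W Y W

Derivation:
After move 1 (F'): F=GGGG U=WWRR R=YRYR D=OOYY L=OWOW
After move 2 (U): U=RWRW F=YRGG R=BBYR B=OWBB L=GGOW
After move 3 (F'): F=RGYG U=RWBY R=OBOR D=GWYY L=GWOR
After move 4 (F'): F=GGRY U=RWOO R=WBGR D=WRYY L=GYOB
After move 5 (U'): U=WORO F=GYRY R=GGGR B=WBBB L=OWOB
After move 6 (U'): U=OOWR F=OWRY R=GYGR B=GGBB L=WBOB
Query 1: D[0] = W
Query 2: D[2] = Y
Query 3: F[1] = W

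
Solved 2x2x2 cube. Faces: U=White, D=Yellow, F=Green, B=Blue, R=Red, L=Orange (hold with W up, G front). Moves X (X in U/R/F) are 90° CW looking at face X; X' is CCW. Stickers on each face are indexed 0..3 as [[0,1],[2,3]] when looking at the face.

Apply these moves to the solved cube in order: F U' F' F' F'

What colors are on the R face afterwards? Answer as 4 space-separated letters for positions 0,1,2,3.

Answer: W G O R

Derivation:
After move 1 (F): F=GGGG U=WWOO R=WRWR D=RRYY L=OYOY
After move 2 (U'): U=WOWO F=OYGG R=GGWR B=WRBB L=BBOY
After move 3 (F'): F=YGOG U=WOGW R=RGRR D=BYYY L=BOOW
After move 4 (F'): F=GGYO U=WORR R=YGBR D=OWYY L=BWOG
After move 5 (F'): F=GOGY U=WOYB R=WGOR D=WGYY L=BROR
Query: R face = WGOR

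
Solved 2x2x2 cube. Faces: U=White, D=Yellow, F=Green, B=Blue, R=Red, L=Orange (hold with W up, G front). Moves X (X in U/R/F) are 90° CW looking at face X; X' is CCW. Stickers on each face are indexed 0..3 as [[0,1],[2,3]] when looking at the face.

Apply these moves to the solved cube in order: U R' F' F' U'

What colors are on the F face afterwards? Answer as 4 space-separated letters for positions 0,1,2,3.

Answer: G B W R

Derivation:
After move 1 (U): U=WWWW F=RRGG R=BBRR B=OOBB L=GGOO
After move 2 (R'): R=BRBR U=WBWO F=RWGW D=YRYG B=YOYB
After move 3 (F'): F=WWRG U=WBBB R=RRYR D=GOYG L=GOOW
After move 4 (F'): F=WGWR U=WBRY R=ORGR D=OWYG L=GBOB
After move 5 (U'): U=BYWR F=GBWR R=WGGR B=ORYB L=YOOB
Query: F face = GBWR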